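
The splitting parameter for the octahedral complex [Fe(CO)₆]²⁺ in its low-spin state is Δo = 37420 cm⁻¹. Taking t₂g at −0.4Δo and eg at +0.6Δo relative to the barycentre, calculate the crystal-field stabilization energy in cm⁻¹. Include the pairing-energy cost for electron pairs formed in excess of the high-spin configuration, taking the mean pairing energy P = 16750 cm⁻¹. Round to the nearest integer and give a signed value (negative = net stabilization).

CO is neutral, so the +2 overall charge sits on Fe: oxidation state +2.
Fe is in group 8, so Fe²⁺ is d⁶ (8 − 2 = 6).
Electron filling gives t₂g⁶ eg⁰.
The orbital stabilization is -2.4Δo = -2.4 × 37420 = -89808 cm⁻¹.
Pairing penalty: 3 pairs vs 1 in the high-spin reference → 2 extra × P = 33500 cm⁻¹.
Combining: -89808 + 33500 = -56308 cm⁻¹.

-56308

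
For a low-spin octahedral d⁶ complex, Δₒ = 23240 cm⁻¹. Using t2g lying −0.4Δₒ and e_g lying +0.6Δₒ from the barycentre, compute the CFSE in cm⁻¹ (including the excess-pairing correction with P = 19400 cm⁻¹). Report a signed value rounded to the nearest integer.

-16976

Configuration: t2g^6 e_g^0.
The orbital stabilization is -2.4Δₒ = -2.4 × 23240 = -55776 cm⁻¹.
Relative to high-spin t2g^4 e_g^2 (1 paired), the low-spin configuration has 2 additional pairs, contributing +2 × 19400 = +38800 cm⁻¹.
Overall CFSE = -55776 + 38800 = -16976 cm⁻¹.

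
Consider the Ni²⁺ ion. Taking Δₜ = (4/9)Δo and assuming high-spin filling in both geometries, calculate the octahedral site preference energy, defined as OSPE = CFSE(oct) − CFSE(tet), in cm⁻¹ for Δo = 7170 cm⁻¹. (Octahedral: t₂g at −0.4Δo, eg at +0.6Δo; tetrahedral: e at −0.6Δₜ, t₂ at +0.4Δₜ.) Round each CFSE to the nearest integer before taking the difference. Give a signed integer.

Ni²⁺: group 10, so d-count = 10 − 2 = 8.
In an octahedral site d⁸ (HS) is t2g^6 e_g^2, giving CFSE(oct) = -1.2Δo = -8604 cm⁻¹.
In a tetrahedral site the filling is e^4 t2^4: CFSE(tet) = -0.8Δₜ = -0.8 × (4/9)(7170) = -2549 cm⁻¹.
OSPE = CFSE(oct) − CFSE(tet) = -8604 − (-2549) = -6055 cm⁻¹.

-6055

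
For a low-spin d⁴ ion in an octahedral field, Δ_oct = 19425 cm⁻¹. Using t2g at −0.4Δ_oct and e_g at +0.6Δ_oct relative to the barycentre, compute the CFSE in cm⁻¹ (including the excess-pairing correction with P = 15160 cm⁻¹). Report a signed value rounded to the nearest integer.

-15920

Configuration: t2g^4 e_g^0.
CFSE(orbital) = 4×(-0.4Δ_oct) + 0×(0.6Δ_oct) = -1.6Δ_oct; with Δ_oct = 19425 cm⁻¹ that is -31080 cm⁻¹.
Pairing penalty: 1 pair vs 0 in the high-spin reference → 1 extra × P = 15160 cm⁻¹.
Overall CFSE = -31080 + 15160 = -15920 cm⁻¹.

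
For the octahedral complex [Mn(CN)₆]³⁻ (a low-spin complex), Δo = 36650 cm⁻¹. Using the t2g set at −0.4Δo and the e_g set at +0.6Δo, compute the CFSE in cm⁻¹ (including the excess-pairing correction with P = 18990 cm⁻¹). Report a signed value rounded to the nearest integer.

Each CN⁻ contributes -1; 6 × (-1) = -6. With overall charge -3, Mn is in the +3 oxidation state.
Mn is in group 7, so Mn³⁺ is d⁴ (7 − 3 = 4).
Configuration: t2g^4 e_g^0.
Orbital CFSE = 4(-0.4) + 0(0.6) = -1.6Δo = -1.6 × 36650 = -58640 cm⁻¹.
High-spin d⁴ would be t2g^3 e_g^1 with 0 pairs; low-spin has 1, so 1 excess pair costs +1P = +18990 cm⁻¹.
Net CFSE = -58640 + 18990 = -39650 cm⁻¹.

-39650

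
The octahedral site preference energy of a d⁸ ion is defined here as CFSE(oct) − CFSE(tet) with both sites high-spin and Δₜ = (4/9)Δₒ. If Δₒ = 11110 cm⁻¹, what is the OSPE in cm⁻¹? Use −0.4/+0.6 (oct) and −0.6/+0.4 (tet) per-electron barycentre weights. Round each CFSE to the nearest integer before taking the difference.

Octahedral (high-spin): t₂g⁶ eg², CFSE = 6(−0.4) + 2(+0.6) = -1.2Δₒ = -1.2 × 11110 = -13332 cm⁻¹.
In a tetrahedral site the filling is e⁴ t₂⁴: CFSE(tet) = -0.8Δₜ = -0.8 × (4/9)(11110) = -3950 cm⁻¹.
OSPE = CFSE(oct) − CFSE(tet) = -13332 − (-3950) = -9382 cm⁻¹.

-9382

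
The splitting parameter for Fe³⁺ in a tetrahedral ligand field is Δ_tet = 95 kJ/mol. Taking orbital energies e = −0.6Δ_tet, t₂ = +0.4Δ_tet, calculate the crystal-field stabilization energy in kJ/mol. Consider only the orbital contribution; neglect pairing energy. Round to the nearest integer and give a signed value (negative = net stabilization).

Fe is in group 8, so Fe³⁺ is d⁵ (8 − 3 = 5).
Tetrahedral splitting is small, so the complex is high-spin.
Configuration: e² t₂³.
The orbital stabilization is 0.0Δ_tet = 0.0 × 95 = 0 kJ/mol.

0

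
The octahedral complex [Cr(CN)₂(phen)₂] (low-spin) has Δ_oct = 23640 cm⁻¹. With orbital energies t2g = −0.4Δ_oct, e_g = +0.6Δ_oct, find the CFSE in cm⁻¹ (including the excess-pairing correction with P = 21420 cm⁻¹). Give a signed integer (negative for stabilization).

-16404

Ligand charges: 2×(-1) from CN⁻ and 2×(+0) from phen sum to -2; with overall charge +0, Cr is +2.
Cr²⁺: group 6, so d-count = 6 − 2 = 4.
Configuration: t2g^4 e_g^0.
The orbital stabilization is -1.6Δ_oct = -1.6 × 23640 = -37824 cm⁻¹.
High-spin d⁴ would be t2g^3 e_g^1 with 0 pairs; low-spin has 1, so 1 excess pair costs +1P = +21420 cm⁻¹.
Overall CFSE = -37824 + 21420 = -16404 cm⁻¹.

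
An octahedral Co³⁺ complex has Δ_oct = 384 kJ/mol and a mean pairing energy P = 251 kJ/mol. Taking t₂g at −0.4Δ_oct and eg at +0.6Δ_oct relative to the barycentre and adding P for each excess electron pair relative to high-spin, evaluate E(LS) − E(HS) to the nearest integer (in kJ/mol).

-266

Co³⁺: group 9, so d-count = 9 − 3 = 6.
In the high-spin limit (t₂g⁴ eg²) the orbital term is -0.4Δ_oct = -154 kJ/mol, with no excess pairing.
Low-spin t₂g⁶ eg⁰ gives -2.4Δ_oct = -922 kJ/mol, but forming 2 extra pairs costs 2P = 502 kJ/mol, so E(LS) = -922 + 502 = -420 kJ/mol.
The difference is -420 − (-154) = -266 kJ/mol, so low-spin lies lower.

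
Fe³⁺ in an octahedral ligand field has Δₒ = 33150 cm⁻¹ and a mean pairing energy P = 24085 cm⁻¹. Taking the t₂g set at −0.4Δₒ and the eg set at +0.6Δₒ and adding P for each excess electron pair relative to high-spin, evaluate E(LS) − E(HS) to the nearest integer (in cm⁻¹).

Fe sits in group 8; removing 3 electrons leaves Fe³⁺ with 8 − 3 = 5 d electrons.
In the high-spin limit (t₂g³ eg²) the orbital term is 0.0Δₒ = 0 cm⁻¹, with no excess pairing.
Low-spin: t₂g⁵ eg⁰, orbital CFSE = -2.0Δₒ = -66300 cm⁻¹; plus 2 excess pairs × P = +48170 cm⁻¹; total -18130 cm⁻¹.
E(LS) − E(HS) = -18130 − (0) = -18130 cm⁻¹.

-18130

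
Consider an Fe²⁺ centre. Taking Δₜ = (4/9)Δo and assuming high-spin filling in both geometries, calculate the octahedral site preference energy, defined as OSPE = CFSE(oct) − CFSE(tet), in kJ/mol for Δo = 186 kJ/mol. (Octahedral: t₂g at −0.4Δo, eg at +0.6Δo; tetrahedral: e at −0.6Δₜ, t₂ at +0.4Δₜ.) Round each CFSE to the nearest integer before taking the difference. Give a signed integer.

Fe is in group 8, so Fe²⁺ is d⁶ (8 − 2 = 6).
In an octahedral site d⁶ (HS) is t₂g⁴ eg², giving CFSE(oct) = -0.4Δo = -74 kJ/mol.
In a tetrahedral site the filling is e³ t₂³: CFSE(tet) = -0.6Δₜ = -0.6 × (4/9)(186) = -50 kJ/mol.
OSPE = CFSE(oct) − CFSE(tet) = -74 − (-50) = -24 kJ/mol.

-24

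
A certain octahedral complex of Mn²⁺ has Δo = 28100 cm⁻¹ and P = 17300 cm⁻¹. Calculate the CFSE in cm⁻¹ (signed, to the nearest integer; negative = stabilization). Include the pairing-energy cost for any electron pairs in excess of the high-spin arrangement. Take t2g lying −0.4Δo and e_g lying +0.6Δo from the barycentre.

Mn sits in group 7; removing 2 electrons leaves Mn²⁺ with 7 − 2 = 5 d electrons.
Here Δo > P (28100 > 17300), so the low-spin state is favoured.
That gives t2g^5 e_g^0.
Orbital CFSE = -2.0Δo = -2.0 × 28100 = -56200 cm⁻¹.
Excess pairs vs high-spin: 2 − 0 = 2; pairing cost = +34600 cm⁻¹.
Net CFSE = -56200 + 34600 = -21600 cm⁻¹.

-21600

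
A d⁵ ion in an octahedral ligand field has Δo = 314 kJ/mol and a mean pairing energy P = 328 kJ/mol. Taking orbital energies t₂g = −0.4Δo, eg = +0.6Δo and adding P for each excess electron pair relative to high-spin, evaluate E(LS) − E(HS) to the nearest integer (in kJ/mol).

High-spin: t₂g³ eg², CFSE = 0.0Δo = 0 kJ/mol.
For low-spin the configuration is t₂g⁵ eg⁰: orbital energy -2.0 × 314 = -628 kJ/mol, and 2 additional pairs relative to high-spin add 656 kJ/mol, giving 28 kJ/mol.
E(LS) − E(HS) = 28 − (0) = 28 kJ/mol.

28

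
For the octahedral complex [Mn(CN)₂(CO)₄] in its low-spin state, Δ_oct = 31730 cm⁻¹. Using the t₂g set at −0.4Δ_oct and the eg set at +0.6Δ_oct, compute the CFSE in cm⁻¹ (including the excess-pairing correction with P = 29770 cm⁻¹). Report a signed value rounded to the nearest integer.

-3920

Ligand charges: 2×(-1) from CN⁻ and 4×(+0) from CO sum to -2; with overall charge +0, Mn is +2.
Mn²⁺: group 7, so d-count = 7 − 2 = 5.
Configuration: t₂g⁵ eg⁰.
CFSE(orbital) = 5×(-0.4Δ_oct) + 0×(0.6Δ_oct) = -2.0Δ_oct; with Δ_oct = 31730 cm⁻¹ that is -63460 cm⁻¹.
Pairing penalty: 2 pairs vs 0 in the high-spin reference → 2 extra × P = 59540 cm⁻¹.
Net CFSE = -63460 + 59540 = -3920 cm⁻¹.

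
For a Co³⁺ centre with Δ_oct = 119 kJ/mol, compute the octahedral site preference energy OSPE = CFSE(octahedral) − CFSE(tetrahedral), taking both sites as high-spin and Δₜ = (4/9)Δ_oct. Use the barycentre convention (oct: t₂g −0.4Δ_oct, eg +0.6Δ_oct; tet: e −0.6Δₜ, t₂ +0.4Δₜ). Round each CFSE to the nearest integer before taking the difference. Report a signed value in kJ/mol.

Co³⁺: group 9, so d-count = 9 − 3 = 6.
Octahedral (high-spin): t2g^4 e_g^2, CFSE = 4(−0.4) + 2(+0.6) = -0.4Δ_oct = -0.4 × 119 = -48 kJ/mol.
Tetrahedral: e^3 t2^3, CFSE = 3(−0.6) + 3(+0.4) = -0.6Δₜ = -0.6 × (4/9) × 119 = -32 kJ/mol.
OSPE = -48 − (-32) = -16 kJ/mol.

-16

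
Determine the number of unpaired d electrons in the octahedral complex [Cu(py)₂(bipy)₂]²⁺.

1

Ligand charges: 2×(+0) from py and 2×(+0) from bipy sum to +0; with overall charge +2, Cu is +2.
Cu is in group 11, so Cu²⁺ is d⁹ (11 − 2 = 9).
Configuration: t₂g⁶ eg³, giving 1 unpaired electron.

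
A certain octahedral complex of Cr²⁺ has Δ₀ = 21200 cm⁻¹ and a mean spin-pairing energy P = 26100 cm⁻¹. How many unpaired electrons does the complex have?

4

Cr is in group 6, so Cr²⁺ is d⁴ (6 − 2 = 4).
Δ₀ < P, so pairing is avoided: the ground state is high-spin.
That gives t₂g³ eg¹.
Unpaired electrons: 4.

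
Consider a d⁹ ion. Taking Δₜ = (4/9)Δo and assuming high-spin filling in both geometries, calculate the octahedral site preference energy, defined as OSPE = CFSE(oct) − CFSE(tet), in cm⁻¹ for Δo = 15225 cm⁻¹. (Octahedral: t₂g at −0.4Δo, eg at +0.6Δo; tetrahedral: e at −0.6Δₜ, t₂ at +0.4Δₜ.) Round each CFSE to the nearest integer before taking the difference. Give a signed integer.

-6428

Octahedral high-spin t2g^6 e_g^3: CFSE = -0.6 × 15225 = -9135 cm⁻¹.
In a tetrahedral site the filling is e^4 t2^5: CFSE(tet) = -0.4Δₜ = -0.4 × (4/9)(15225) = -2707 cm⁻¹.
OSPE = CFSE(oct) − CFSE(tet) = -9135 − (-2707) = -6428 cm⁻¹.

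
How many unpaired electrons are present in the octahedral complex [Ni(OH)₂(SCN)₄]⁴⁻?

Ligand charges: 2×(-1) from OH⁻ and 4×(-1) from SCN⁻ sum to -6; with overall charge -4, Ni is +2.
Ni is in group 10, so Ni²⁺ is d⁸ (10 − 2 = 8).
Configuration: t2g^6 e_g^2, giving 2 unpaired electrons.

2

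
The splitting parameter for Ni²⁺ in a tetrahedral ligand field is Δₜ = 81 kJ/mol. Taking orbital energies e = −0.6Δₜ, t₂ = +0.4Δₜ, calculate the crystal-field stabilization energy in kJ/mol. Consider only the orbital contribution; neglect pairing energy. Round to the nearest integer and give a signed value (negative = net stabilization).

-65

Ni is in group 10, so Ni²⁺ is d⁸ (10 − 2 = 8).
Tetrahedral fields are weak (Δₜ ≈ 4/9 Δₒ), so electrons fill high-spin.
The d⁸ electrons fill as e⁴ t₂⁴.
Orbital CFSE = 4(-0.6) + 4(0.4) = -0.8Δₜ = -0.8 × 81 = -65 kJ/mol.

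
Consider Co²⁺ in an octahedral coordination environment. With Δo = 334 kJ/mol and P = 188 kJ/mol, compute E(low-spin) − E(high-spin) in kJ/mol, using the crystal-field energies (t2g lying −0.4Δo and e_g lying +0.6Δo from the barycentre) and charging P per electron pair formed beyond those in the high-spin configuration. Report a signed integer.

Co²⁺: group 9, so d-count = 9 − 2 = 7.
In the high-spin limit (t2g^5 e_g^2) the orbital term is -0.8Δo = -267 kJ/mol, with no excess pairing.
Low-spin t2g^6 e_g^1 gives -1.8Δo = -601 kJ/mol, but forming 1 extra pair costs 1P = 188 kJ/mol, so E(LS) = -601 + 188 = -413 kJ/mol.
Thus E(LS) − E(HS) = -146 kJ/mol.

-146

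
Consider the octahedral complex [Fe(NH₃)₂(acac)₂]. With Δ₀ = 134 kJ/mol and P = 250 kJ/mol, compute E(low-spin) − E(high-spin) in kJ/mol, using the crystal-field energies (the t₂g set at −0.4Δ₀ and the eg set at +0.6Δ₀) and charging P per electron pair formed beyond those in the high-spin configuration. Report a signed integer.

232

Ligand charges: 2×(+0) from NH₃ and 2×(-1) from acac⁻ sum to -2; with overall charge +0, Fe is +2.
Fe sits in group 8; removing 2 electrons leaves Fe²⁺ with 8 − 2 = 6 d electrons.
High-spin: t₂g⁴ eg², CFSE = -0.4Δ₀ = -54 kJ/mol.
For low-spin the configuration is t₂g⁶ eg⁰: orbital energy -2.4 × 134 = -322 kJ/mol, and 2 additional pairs relative to high-spin add 500 kJ/mol, giving 178 kJ/mol.
E(LS) − E(HS) = 178 − (-54) = 232 kJ/mol.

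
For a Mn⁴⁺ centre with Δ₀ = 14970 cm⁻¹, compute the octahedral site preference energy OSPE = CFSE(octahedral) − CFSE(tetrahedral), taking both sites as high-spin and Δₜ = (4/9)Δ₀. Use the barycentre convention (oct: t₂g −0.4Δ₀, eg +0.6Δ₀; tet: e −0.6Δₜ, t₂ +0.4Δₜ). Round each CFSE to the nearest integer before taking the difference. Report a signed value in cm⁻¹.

-12641

Mn is in group 7, so Mn⁴⁺ is d³ (7 − 4 = 3).
Octahedral (high-spin): t2g^3 e_g^0, CFSE = 3(−0.4) + 0(+0.6) = -1.2Δ₀ = -1.2 × 14970 = -17964 cm⁻¹.
Tetrahedral: e^2 t2^1, CFSE = 2(−0.6) + 1(+0.4) = -0.8Δₜ = -0.8 × (4/9) × 14970 = -5323 cm⁻¹.
OSPE = -17964 − (-5323) = -12641 cm⁻¹.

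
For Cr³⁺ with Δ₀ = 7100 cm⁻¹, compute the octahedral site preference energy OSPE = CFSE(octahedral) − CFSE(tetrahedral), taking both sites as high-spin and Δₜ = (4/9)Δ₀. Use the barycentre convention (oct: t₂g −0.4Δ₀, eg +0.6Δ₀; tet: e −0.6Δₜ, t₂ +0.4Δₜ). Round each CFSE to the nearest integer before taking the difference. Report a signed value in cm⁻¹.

Cr is in group 6, so Cr³⁺ is d³ (6 − 3 = 3).
In an octahedral site d³ (HS) is t₂g³ eg⁰, giving CFSE(oct) = -1.2Δ₀ = -8520 cm⁻¹.
In a tetrahedral site the filling is e² t₂¹: CFSE(tet) = -0.8Δₜ = -0.8 × (4/9)(7100) = -2524 cm⁻¹.
OSPE = -8520 − (-2524) = -5996 cm⁻¹.

-5996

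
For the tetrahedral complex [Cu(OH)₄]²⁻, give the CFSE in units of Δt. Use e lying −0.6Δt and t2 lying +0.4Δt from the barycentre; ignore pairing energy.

Each OH⁻ contributes -1; 4 × (-1) = -4. With overall charge -2, Cu is in the +2 oxidation state.
Cu is in group 11, so Cu²⁺ is d⁹ (11 − 2 = 9).
With tetrahedral geometry the complex is necessarily high-spin.
Configuration: e^4 t2^5.
CFSE = 4(-0.6Δt) + 5(0.4Δt) = -2.4Δt + 2.0Δt = -0.4Δt.

-0.4 Δt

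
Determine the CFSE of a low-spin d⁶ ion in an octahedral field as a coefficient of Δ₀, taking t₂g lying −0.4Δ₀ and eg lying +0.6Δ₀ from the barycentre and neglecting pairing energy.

Configuration: t₂g⁶ eg⁰.
CFSE = 6(-0.4Δ₀) + 0(0.6Δ₀) = -2.4Δ₀ + 0.0Δ₀ = -2.4Δ₀.

-2.4 Δ₀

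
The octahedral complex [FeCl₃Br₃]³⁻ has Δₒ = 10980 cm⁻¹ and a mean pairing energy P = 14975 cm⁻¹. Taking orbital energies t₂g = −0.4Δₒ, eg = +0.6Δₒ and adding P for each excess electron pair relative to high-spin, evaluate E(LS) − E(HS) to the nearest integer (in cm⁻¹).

Ligand charges: 3×(-1) from Cl⁻ and 3×(-1) from Br⁻ sum to -6; with overall charge -3, Fe is +3.
Fe³⁺: group 8, so d-count = 8 − 3 = 5.
In the high-spin limit (t₂g³ eg²) the orbital term is 0.0Δₒ = 0 cm⁻¹, with no excess pairing.
Low-spin t₂g⁵ eg⁰ gives -2.0Δₒ = -21960 cm⁻¹, but forming 2 extra pairs costs 2P = 29950 cm⁻¹, so E(LS) = -21960 + 29950 = 7990 cm⁻¹.
Thus E(LS) − E(HS) = 7990 cm⁻¹.

7990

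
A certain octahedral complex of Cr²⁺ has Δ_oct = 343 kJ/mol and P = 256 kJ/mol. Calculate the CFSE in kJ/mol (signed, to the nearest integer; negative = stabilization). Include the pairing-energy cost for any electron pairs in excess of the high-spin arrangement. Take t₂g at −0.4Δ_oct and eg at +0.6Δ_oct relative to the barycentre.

-293

Group 6 minus oxidation state +2 gives a d⁴ configuration for Cr²⁺.
Here Δ_oct > P (343 > 256), so the low-spin state is favoured.
Filling d⁴ accordingly: t₂g⁴ eg⁰.
Orbital CFSE = -1.6Δ_oct = -1.6 × 343 = -549 kJ/mol.
Excess pairs vs high-spin: 1 − 0 = 1; pairing cost = +256 kJ/mol.
Net CFSE = -549 + 256 = -293 kJ/mol.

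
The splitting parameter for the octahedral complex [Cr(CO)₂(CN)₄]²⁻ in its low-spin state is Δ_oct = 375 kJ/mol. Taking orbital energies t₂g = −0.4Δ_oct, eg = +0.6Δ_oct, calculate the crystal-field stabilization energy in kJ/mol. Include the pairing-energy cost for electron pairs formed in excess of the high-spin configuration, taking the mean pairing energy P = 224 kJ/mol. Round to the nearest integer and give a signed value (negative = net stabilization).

Ligand charges: 2×(+0) from CO and 4×(-1) from CN⁻ sum to -4; with overall charge -2, Cr is +2.
Cr²⁺: group 6, so d-count = 6 − 2 = 4.
Configuration: t₂g⁴ eg⁰.
The orbital stabilization is -1.6Δ_oct = -1.6 × 375 = -600 kJ/mol.
Relative to high-spin t₂g³ eg¹ (0 paired), the low-spin configuration has 1 additional pair, contributing +1 × 224 = +224 kJ/mol.
Combining: -600 + 224 = -376 kJ/mol.

-376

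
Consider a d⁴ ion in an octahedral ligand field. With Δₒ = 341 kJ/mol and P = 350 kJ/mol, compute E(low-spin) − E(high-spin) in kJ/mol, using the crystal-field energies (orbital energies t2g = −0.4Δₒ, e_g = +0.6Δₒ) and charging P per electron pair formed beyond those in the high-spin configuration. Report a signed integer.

9

High-spin: t2g^3 e_g^1, CFSE = -0.6Δₒ = -205 kJ/mol.
Low-spin t2g^4 e_g^0 gives -1.6Δₒ = -546 kJ/mol, but forming 1 extra pair costs 1P = 350 kJ/mol, so E(LS) = -546 + 350 = -196 kJ/mol.
The difference is -196 − (-205) = 9 kJ/mol, so high-spin lies lower.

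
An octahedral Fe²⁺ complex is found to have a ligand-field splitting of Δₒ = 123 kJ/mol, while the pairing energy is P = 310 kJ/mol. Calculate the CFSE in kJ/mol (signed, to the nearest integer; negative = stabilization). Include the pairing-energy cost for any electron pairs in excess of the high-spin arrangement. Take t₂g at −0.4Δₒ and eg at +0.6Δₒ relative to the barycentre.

Fe sits in group 8; removing 2 electrons leaves Fe²⁺ with 8 − 2 = 6 d electrons.
Since Δₒ = 123 kJ/mol < P = 310 kJ/mol, the complex adopts the high-spin configuration.
Filling d⁶ accordingly: t₂g⁴ eg².
Orbital CFSE = -0.4Δₒ = -0.4 × 123 = -49 kJ/mol.
High-spin has no excess pairs, so no pairing correction applies.

-49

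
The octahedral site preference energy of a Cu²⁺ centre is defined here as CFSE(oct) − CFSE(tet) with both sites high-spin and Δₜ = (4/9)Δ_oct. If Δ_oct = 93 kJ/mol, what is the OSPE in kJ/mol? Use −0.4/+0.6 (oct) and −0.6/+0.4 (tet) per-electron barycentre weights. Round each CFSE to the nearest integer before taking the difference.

Cu is in group 11, so Cu²⁺ is d⁹ (11 − 2 = 9).
Octahedral high-spin t2g^6 e_g^3: CFSE = -0.6 × 93 = -56 kJ/mol.
Tetrahedral: e^4 t2^5, CFSE = 4(−0.6) + 5(+0.4) = -0.4Δₜ = -0.4 × (4/9) × 93 = -17 kJ/mol.
OSPE = CFSE(oct) − CFSE(tet) = -56 − (-17) = -39 kJ/mol.

-39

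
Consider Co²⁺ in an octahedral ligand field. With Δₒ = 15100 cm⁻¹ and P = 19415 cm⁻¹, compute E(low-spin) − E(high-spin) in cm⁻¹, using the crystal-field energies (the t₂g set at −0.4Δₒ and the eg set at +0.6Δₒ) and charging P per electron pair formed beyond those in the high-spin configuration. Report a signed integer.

Co²⁺: group 9, so d-count = 9 − 2 = 7.
In the high-spin limit (t₂g⁵ eg²) the orbital term is -0.8Δₒ = -12080 cm⁻¹, with no excess pairing.
For low-spin the configuration is t₂g⁶ eg¹: orbital energy -1.8 × 15100 = -27180 cm⁻¹, and 1 additional pair relative to high-spin adds 19415 cm⁻¹, giving -7765 cm⁻¹.
E(LS) − E(HS) = -7765 − (-12080) = 4315 cm⁻¹.

4315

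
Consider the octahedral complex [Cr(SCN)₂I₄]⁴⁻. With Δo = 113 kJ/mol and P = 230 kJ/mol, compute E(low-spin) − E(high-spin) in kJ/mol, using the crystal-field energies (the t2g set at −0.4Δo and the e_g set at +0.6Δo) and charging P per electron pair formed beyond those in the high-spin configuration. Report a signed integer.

Ligand charges: 2×(-1) from SCN⁻ and 4×(-1) from I⁻ sum to -6; with overall charge -4, Cr is +2.
Cr sits in group 6; removing 2 electrons leaves Cr²⁺ with 6 − 2 = 4 d electrons.
In the high-spin limit (t2g^3 e_g^1) the orbital term is -0.6Δo = -68 kJ/mol, with no excess pairing.
Low-spin t2g^4 e_g^0 gives -1.6Δo = -181 kJ/mol, but forming 1 extra pair costs 1P = 230 kJ/mol, so E(LS) = -181 + 230 = 49 kJ/mol.
The difference is 49 − (-68) = 117 kJ/mol, so high-spin lies lower.

117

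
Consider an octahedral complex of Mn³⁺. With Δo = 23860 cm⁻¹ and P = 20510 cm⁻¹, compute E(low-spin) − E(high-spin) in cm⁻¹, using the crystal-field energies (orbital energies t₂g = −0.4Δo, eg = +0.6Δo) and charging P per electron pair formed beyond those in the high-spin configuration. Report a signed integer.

Mn sits in group 7; removing 3 electrons leaves Mn³⁺ with 7 − 3 = 4 d electrons.
In the high-spin limit (t₂g³ eg¹) the orbital term is -0.6Δo = -14316 cm⁻¹, with no excess pairing.
For low-spin the configuration is t₂g⁴ eg⁰: orbital energy -1.6 × 23860 = -38176 cm⁻¹, and 1 additional pair relative to high-spin adds 20510 cm⁻¹, giving -17666 cm⁻¹.
The difference is -17666 − (-14316) = -3350 cm⁻¹, so low-spin lies lower.

-3350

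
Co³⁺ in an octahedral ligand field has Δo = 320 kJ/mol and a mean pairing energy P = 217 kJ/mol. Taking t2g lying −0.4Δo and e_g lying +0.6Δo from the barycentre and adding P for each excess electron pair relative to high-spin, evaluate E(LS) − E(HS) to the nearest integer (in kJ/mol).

-206

Co is in group 9, so Co³⁺ is d⁶ (9 − 3 = 6).
High-spin: t2g^4 e_g^2, CFSE = -0.4Δo = -128 kJ/mol.
Low-spin: t2g^6 e_g^0, orbital CFSE = -2.4Δo = -768 kJ/mol; plus 2 excess pairs × P = +434 kJ/mol; total -334 kJ/mol.
Thus E(LS) − E(HS) = -206 kJ/mol.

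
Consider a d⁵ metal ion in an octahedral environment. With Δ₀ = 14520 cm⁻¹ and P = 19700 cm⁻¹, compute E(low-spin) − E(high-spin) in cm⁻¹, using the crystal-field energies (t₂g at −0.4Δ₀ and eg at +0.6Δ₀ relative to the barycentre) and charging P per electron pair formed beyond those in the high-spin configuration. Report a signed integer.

10360

In the high-spin limit (t₂g³ eg²) the orbital term is 0.0Δ₀ = 0 cm⁻¹, with no excess pairing.
Low-spin t₂g⁵ eg⁰ gives -2.0Δ₀ = -29040 cm⁻¹, but forming 2 extra pairs costs 2P = 39400 cm⁻¹, so E(LS) = -29040 + 39400 = 10360 cm⁻¹.
The difference is 10360 − (0) = 10360 cm⁻¹, so high-spin lies lower.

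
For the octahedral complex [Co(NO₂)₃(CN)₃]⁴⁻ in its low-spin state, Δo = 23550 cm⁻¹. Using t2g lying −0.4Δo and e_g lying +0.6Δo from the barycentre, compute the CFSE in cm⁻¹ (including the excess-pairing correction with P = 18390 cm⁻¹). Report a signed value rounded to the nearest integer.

Ligand charges: 3×(-1) from NO₂⁻ and 3×(-1) from CN⁻ sum to -6; with overall charge -4, Co is +2.
Co sits in group 9; removing 2 electrons leaves Co²⁺ with 9 − 2 = 7 d electrons.
Electron filling gives t2g^6 e_g^1.
Orbital CFSE = 6(-0.4) + 1(0.6) = -1.8Δo = -1.8 × 23550 = -42390 cm⁻¹.
Relative to high-spin t2g^5 e_g^2 (2 paired), the low-spin configuration has 1 additional pair, contributing +1 × 18390 = +18390 cm⁻¹.
Net CFSE = -42390 + 18390 = -24000 cm⁻¹.

-24000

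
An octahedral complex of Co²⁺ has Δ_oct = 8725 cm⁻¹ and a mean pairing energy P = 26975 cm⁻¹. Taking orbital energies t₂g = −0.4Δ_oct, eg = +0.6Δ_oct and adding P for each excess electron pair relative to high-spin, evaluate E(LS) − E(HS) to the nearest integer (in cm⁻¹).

18250

Co is in group 9, so Co²⁺ is d⁷ (9 − 2 = 7).
High-spin: t₂g⁵ eg², CFSE = -0.8Δ_oct = -6980 cm⁻¹.
Low-spin: t₂g⁶ eg¹, orbital CFSE = -1.8Δ_oct = -15705 cm⁻¹; plus 1 excess pair × P = +26975 cm⁻¹; total 11270 cm⁻¹.
The difference is 11270 − (-6980) = 18250 cm⁻¹, so high-spin lies lower.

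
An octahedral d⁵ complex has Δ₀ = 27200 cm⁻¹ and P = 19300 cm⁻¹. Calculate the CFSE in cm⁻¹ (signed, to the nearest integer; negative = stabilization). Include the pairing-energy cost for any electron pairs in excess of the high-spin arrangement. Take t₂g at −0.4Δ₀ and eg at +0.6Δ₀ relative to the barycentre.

-15800

With Δ₀ > P the complex is low-spin.
Configuration: t₂g⁵ eg⁰.
Orbital CFSE = -2.0Δ₀ = -2.0 × 27200 = -54400 cm⁻¹.
Excess pairs vs high-spin: 2 − 0 = 2; pairing cost = +38600 cm⁻¹.
Net CFSE = -54400 + 38600 = -15800 cm⁻¹.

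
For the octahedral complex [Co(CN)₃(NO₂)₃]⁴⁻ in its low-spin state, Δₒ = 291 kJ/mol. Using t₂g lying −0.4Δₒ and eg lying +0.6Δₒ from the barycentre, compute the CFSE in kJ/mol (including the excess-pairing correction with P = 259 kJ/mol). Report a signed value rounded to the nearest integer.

-265

Ligand charges: 3×(-1) from CN⁻ and 3×(-1) from NO₂⁻ sum to -6; with overall charge -4, Co is +2.
Co sits in group 9; removing 2 electrons leaves Co²⁺ with 9 − 2 = 7 d electrons.
Electron filling gives t₂g⁶ eg¹.
CFSE(orbital) = 6×(-0.4Δₒ) + 1×(0.6Δₒ) = -1.8Δₒ; with Δₒ = 291 kJ/mol that is -524 kJ/mol.
High-spin d⁷ would be t₂g⁵ eg² with 2 pairs; low-spin has 3, so 1 excess pair costs +1P = +259 kJ/mol.
Overall CFSE = -524 + 259 = -265 kJ/mol.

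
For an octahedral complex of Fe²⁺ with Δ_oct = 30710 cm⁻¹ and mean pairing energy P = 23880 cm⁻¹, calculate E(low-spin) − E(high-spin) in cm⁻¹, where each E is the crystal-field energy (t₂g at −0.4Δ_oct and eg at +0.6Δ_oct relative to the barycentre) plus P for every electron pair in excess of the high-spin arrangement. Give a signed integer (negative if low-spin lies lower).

Fe²⁺: group 8, so d-count = 8 − 2 = 6.
In the high-spin limit (t₂g⁴ eg²) the orbital term is -0.4Δ_oct = -12284 cm⁻¹, with no excess pairing.
Low-spin: t₂g⁶ eg⁰, orbital CFSE = -2.4Δ_oct = -73704 cm⁻¹; plus 2 excess pairs × P = +47760 cm⁻¹; total -25944 cm⁻¹.
E(LS) − E(HS) = -25944 − (-12284) = -13660 cm⁻¹.

-13660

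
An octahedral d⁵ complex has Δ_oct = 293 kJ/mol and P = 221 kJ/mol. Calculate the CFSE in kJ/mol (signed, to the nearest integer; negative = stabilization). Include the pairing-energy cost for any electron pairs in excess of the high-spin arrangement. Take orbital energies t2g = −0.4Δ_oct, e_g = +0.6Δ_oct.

-144

Δ_oct > P, so pairing is preferred: the ground state is low-spin.
Filling d⁵ accordingly: t2g^5 e_g^0.
Orbital CFSE = -2.0Δ_oct = -2.0 × 293 = -586 kJ/mol.
Excess pairs vs high-spin: 2 − 0 = 2; pairing cost = +442 kJ/mol.
Net CFSE = -586 + 442 = -144 kJ/mol.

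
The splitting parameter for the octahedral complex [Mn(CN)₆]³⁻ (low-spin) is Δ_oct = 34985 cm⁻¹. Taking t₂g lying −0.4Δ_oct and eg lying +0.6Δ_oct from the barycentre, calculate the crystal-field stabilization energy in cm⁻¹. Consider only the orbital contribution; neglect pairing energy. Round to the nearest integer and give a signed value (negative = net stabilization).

Each CN⁻ contributes -1; 6 × (-1) = -6. With overall charge -3, Mn is in the +3 oxidation state.
Group 7 minus oxidation state +3 gives a d⁴ configuration for Mn³⁺.
Configuration: t₂g⁴ eg⁰.
The orbital stabilization is -1.6Δ_oct = -1.6 × 34985 = -55976 cm⁻¹.

-55976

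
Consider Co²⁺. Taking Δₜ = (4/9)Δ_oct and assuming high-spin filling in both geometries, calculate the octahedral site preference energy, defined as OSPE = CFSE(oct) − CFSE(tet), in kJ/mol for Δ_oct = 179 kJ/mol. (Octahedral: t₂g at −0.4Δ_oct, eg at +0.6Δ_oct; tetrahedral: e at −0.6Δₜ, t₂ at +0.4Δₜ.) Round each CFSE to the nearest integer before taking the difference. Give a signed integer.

-48

Group 9 minus oxidation state +2 gives a d⁷ configuration for Co²⁺.
In an octahedral site d⁷ (HS) is t2g^5 e_g^2, giving CFSE(oct) = -0.8Δ_oct = -143 kJ/mol.
In a tetrahedral site the filling is e^4 t2^3: CFSE(tet) = -1.2Δₜ = -1.2 × (4/9)(179) = -95 kJ/mol.
Subtracting, OSPE = -143 − (-95) = -48 kJ/mol.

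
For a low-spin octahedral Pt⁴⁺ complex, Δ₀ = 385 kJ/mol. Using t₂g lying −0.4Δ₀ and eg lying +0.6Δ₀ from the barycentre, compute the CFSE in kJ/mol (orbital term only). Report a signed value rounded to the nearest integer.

-924

Pt is in group 10, so Pt⁴⁺ is d⁶ (10 − 4 = 6).
Configuration: t₂g⁶ eg⁰.
The orbital stabilization is -2.4Δ₀ = -2.4 × 385 = -924 kJ/mol.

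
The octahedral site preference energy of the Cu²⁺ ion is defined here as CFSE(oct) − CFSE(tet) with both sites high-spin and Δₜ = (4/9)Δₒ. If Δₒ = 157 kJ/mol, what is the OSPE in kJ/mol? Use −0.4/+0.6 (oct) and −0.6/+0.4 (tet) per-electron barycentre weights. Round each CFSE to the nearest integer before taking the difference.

Cu is in group 11, so Cu²⁺ is d⁹ (11 − 2 = 9).
Octahedral high-spin t₂g⁶ eg³: CFSE = -0.6 × 157 = -94 kJ/mol.
Tetrahedral: e⁴ t₂⁵, CFSE = 4(−0.6) + 5(+0.4) = -0.4Δₜ = -0.4 × (4/9) × 157 = -28 kJ/mol.
OSPE = -94 − (-28) = -66 kJ/mol.

-66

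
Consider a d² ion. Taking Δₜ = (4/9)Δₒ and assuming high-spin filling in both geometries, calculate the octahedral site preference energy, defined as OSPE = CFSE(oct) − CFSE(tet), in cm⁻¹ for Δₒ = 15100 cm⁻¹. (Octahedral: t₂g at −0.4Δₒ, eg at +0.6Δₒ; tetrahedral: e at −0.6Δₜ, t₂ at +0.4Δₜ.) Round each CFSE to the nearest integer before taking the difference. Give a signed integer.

-4027

Octahedral (high-spin): t2g^2 e_g^0, CFSE = 2(−0.4) + 0(+0.6) = -0.8Δₒ = -0.8 × 15100 = -12080 cm⁻¹.
In a tetrahedral site the filling is e^2 t2^0: CFSE(tet) = -1.2Δₜ = -1.2 × (4/9)(15100) = -8053 cm⁻¹.
OSPE = -12080 − (-8053) = -4027 cm⁻¹.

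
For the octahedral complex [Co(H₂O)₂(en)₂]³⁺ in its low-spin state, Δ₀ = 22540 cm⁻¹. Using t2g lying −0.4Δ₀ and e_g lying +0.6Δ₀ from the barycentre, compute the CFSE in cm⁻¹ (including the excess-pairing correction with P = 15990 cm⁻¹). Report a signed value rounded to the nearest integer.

-22116

Ligand charges: 2×(+0) from H₂O and 2×(+0) from en sum to +0; with overall charge +3, Co is +3.
Co sits in group 9; removing 3 electrons leaves Co³⁺ with 9 − 3 = 6 d electrons.
Configuration: t2g^6 e_g^0.
The orbital stabilization is -2.4Δ₀ = -2.4 × 22540 = -54096 cm⁻¹.
Relative to high-spin t2g^4 e_g^2 (1 paired), the low-spin configuration has 2 additional pairs, contributing +2 × 15990 = +31980 cm⁻¹.
Overall CFSE = -54096 + 31980 = -22116 cm⁻¹.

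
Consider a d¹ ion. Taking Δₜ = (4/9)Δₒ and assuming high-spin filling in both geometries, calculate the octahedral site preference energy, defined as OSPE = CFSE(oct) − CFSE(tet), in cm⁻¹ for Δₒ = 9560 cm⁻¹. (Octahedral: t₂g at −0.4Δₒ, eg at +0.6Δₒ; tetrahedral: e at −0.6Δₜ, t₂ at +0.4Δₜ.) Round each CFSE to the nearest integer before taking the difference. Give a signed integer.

Octahedral high-spin t₂g¹ eg⁰: CFSE = -0.4 × 9560 = -3824 cm⁻¹.
Tetrahedral e¹ t₂⁰ gives -0.6Δₜ = -0.6 × (4/9) × 9560 = -2549 cm⁻¹.
OSPE = CFSE(oct) − CFSE(tet) = -3824 − (-2549) = -1275 cm⁻¹.

-1275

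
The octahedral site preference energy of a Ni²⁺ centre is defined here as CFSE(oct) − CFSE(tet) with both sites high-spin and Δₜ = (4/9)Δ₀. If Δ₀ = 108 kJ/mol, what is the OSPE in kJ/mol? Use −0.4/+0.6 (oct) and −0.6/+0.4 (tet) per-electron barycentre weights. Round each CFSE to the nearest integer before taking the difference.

-92

Group 10 minus oxidation state +2 gives a d⁸ configuration for Ni²⁺.
Octahedral high-spin t₂g⁶ eg²: CFSE = -1.2 × 108 = -130 kJ/mol.
In a tetrahedral site the filling is e⁴ t₂⁴: CFSE(tet) = -0.8Δₜ = -0.8 × (4/9)(108) = -38 kJ/mol.
OSPE = -130 − (-38) = -92 kJ/mol.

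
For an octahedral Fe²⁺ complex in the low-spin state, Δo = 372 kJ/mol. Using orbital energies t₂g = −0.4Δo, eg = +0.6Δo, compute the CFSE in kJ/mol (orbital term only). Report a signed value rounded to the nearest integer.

-893

Fe sits in group 8; removing 2 electrons leaves Fe²⁺ with 8 − 2 = 6 d electrons.
Configuration: t₂g⁶ eg⁰.
Orbital CFSE = 6(-0.4) + 0(0.6) = -2.4Δo = -2.4 × 372 = -893 kJ/mol.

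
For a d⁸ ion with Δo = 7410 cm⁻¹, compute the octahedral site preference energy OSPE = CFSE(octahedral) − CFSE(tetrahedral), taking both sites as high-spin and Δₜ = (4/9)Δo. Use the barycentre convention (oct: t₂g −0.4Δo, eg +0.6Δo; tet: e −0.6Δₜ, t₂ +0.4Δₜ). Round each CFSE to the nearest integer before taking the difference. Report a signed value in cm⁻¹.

Octahedral (high-spin): t₂g⁶ eg², CFSE = 6(−0.4) + 2(+0.6) = -1.2Δo = -1.2 × 7410 = -8892 cm⁻¹.
In a tetrahedral site the filling is e⁴ t₂⁴: CFSE(tet) = -0.8Δₜ = -0.8 × (4/9)(7410) = -2635 cm⁻¹.
Subtracting, OSPE = -8892 − (-2635) = -6257 cm⁻¹.

-6257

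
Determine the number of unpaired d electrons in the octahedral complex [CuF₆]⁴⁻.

Each F⁻ contributes -1; 6 × (-1) = -6. With overall charge -4, Cu is in the +2 oxidation state.
Cu²⁺: group 11, so d-count = 11 − 2 = 9.
Configuration: t2g^6 e_g^3, giving 1 unpaired electron.

1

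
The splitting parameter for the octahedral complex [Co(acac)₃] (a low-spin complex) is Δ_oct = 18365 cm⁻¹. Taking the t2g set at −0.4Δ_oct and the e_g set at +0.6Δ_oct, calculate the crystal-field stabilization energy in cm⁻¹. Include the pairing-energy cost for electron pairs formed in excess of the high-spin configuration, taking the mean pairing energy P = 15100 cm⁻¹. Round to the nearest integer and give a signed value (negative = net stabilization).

Each acac⁻ contributes -1; 3 × (-1) = -3. With overall charge +0, Co is in the +3 oxidation state.
Co sits in group 9; removing 3 electrons leaves Co³⁺ with 9 − 3 = 6 d electrons.
Electron filling gives t2g^6 e_g^0.
CFSE(orbital) = 6×(-0.4Δ_oct) + 0×(0.6Δ_oct) = -2.4Δ_oct; with Δ_oct = 18365 cm⁻¹ that is -44076 cm⁻¹.
Relative to high-spin t2g^4 e_g^2 (1 paired), the low-spin configuration has 2 additional pairs, contributing +2 × 15100 = +30200 cm⁻¹.
Combining: -44076 + 30200 = -13876 cm⁻¹.

-13876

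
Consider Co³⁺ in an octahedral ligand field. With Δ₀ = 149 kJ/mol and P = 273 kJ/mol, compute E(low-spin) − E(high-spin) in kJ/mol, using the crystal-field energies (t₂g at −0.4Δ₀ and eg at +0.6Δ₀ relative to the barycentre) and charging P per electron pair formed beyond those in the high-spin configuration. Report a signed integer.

248

Co³⁺: group 9, so d-count = 9 − 3 = 6.
High-spin: t₂g⁴ eg², CFSE = -0.4Δ₀ = -60 kJ/mol.
Low-spin: t₂g⁶ eg⁰, orbital CFSE = -2.4Δ₀ = -358 kJ/mol; plus 2 excess pairs × P = +546 kJ/mol; total 188 kJ/mol.
E(LS) − E(HS) = 188 − (-60) = 248 kJ/mol.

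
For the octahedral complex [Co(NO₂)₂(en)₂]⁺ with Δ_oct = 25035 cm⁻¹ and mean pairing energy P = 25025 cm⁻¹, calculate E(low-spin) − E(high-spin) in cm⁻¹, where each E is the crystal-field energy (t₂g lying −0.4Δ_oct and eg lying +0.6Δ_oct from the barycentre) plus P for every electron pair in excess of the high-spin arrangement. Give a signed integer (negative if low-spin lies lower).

Ligand charges: 2×(-1) from NO₂⁻ and 2×(+0) from en sum to -2; with overall charge +1, Co is +3.
Co³⁺: group 9, so d-count = 9 − 3 = 6.
High-spin d⁶ fills as t₂g⁴ eg² with CFSE 4(−0.4) + 2(+0.6) = -0.4Δ_oct = -10014 cm⁻¹.
Low-spin t₂g⁶ eg⁰ gives -2.4Δ_oct = -60084 cm⁻¹, but forming 2 extra pairs costs 2P = 50050 cm⁻¹, so E(LS) = -60084 + 50050 = -10034 cm⁻¹.
Thus E(LS) − E(HS) = -20 cm⁻¹.

-20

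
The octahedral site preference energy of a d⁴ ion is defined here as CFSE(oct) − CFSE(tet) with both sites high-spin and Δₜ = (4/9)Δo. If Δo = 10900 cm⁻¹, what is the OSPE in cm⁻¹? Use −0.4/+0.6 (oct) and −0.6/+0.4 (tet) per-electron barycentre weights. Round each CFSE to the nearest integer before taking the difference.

In an octahedral site d⁴ (HS) is t₂g³ eg¹, giving CFSE(oct) = -0.6Δo = -6540 cm⁻¹.
Tetrahedral: e² t₂², CFSE = 2(−0.6) + 2(+0.4) = -0.4Δₜ = -0.4 × (4/9) × 10900 = -1938 cm⁻¹.
OSPE = CFSE(oct) − CFSE(tet) = -6540 − (-1938) = -4602 cm⁻¹.

-4602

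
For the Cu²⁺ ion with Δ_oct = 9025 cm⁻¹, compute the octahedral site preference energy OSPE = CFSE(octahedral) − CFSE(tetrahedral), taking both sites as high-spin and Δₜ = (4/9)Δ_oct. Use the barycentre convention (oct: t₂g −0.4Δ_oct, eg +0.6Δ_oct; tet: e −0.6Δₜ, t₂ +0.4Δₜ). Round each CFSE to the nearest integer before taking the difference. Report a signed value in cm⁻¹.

-3811

Cu is in group 11, so Cu²⁺ is d⁹ (11 − 2 = 9).
In an octahedral site d⁹ (HS) is t2g^6 e_g^3, giving CFSE(oct) = -0.6Δ_oct = -5415 cm⁻¹.
Tetrahedral e^4 t2^5 gives -0.4Δₜ = -0.4 × (4/9) × 9025 = -1604 cm⁻¹.
OSPE = CFSE(oct) − CFSE(tet) = -5415 − (-1604) = -3811 cm⁻¹.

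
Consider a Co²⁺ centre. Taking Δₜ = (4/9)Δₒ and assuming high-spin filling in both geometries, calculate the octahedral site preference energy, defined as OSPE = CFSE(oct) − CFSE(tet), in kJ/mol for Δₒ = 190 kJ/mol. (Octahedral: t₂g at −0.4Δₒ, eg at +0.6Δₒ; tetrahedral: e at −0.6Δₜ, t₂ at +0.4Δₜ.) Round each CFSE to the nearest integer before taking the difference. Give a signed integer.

Co is in group 9, so Co²⁺ is d⁷ (9 − 2 = 7).
Octahedral (high-spin): t₂g⁵ eg², CFSE = 5(−0.4) + 2(+0.6) = -0.8Δₒ = -0.8 × 190 = -152 kJ/mol.
Tetrahedral e⁴ t₂³ gives -1.2Δₜ = -1.2 × (4/9) × 190 = -101 kJ/mol.
OSPE = CFSE(oct) − CFSE(tet) = -152 − (-101) = -51 kJ/mol.

-51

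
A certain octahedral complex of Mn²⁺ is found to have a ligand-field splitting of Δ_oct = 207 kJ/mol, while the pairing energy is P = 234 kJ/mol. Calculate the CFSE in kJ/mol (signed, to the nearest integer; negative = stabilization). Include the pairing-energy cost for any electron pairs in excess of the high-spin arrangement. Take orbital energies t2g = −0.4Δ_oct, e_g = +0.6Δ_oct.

Mn²⁺: group 7, so d-count = 7 − 2 = 5.
Δ_oct < P, so pairing is avoided: the ground state is high-spin.
That gives t2g^3 e_g^2.
Orbital CFSE = 0.0Δ_oct = 0.0 × 207 = 0 kJ/mol.
High-spin has no excess pairs, so no pairing correction applies.

0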